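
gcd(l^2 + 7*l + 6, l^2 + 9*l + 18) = l + 6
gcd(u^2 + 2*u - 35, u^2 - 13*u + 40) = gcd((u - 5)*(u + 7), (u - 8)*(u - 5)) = u - 5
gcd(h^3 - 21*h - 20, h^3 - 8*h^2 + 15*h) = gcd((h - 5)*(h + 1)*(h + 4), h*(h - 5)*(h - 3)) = h - 5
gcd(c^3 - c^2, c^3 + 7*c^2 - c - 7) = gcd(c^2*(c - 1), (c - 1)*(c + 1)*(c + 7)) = c - 1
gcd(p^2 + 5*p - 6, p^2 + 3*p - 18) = p + 6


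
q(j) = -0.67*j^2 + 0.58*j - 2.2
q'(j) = 0.58 - 1.34*j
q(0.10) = -2.15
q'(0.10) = 0.45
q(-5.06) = -22.29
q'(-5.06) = 7.36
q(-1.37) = -4.25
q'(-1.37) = 2.42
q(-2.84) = -9.25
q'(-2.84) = 4.39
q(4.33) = -12.25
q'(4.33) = -5.22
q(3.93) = -10.27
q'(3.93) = -4.69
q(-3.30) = -11.41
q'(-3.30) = 5.00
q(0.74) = -2.14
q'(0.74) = -0.41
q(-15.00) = -161.65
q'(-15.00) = 20.68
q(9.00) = -51.25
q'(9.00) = -11.48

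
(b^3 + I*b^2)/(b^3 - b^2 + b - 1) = b^2/(b^2 - b*(1 + I) + I)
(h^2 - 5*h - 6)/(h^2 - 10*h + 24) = (h + 1)/(h - 4)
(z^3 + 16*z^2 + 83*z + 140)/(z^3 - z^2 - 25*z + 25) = (z^2 + 11*z + 28)/(z^2 - 6*z + 5)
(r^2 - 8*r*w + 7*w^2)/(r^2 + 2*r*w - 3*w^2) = (r - 7*w)/(r + 3*w)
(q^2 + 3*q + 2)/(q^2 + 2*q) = (q + 1)/q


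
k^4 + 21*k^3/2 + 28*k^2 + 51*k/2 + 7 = (k + 1/2)*(k + 1)*(k + 2)*(k + 7)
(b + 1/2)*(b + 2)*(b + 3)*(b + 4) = b^4 + 19*b^3/2 + 61*b^2/2 + 37*b + 12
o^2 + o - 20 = (o - 4)*(o + 5)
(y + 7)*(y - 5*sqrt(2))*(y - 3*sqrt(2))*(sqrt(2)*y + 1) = sqrt(2)*y^4 - 15*y^3 + 7*sqrt(2)*y^3 - 105*y^2 + 22*sqrt(2)*y^2 + 30*y + 154*sqrt(2)*y + 210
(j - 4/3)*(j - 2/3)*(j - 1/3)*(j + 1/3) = j^4 - 2*j^3 + 7*j^2/9 + 2*j/9 - 8/81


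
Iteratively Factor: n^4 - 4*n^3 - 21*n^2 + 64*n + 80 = (n + 4)*(n^3 - 8*n^2 + 11*n + 20) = (n - 5)*(n + 4)*(n^2 - 3*n - 4) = (n - 5)*(n - 4)*(n + 4)*(n + 1)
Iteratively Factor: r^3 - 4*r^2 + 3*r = (r - 1)*(r^2 - 3*r) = r*(r - 1)*(r - 3)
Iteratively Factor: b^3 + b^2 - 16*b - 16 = (b + 1)*(b^2 - 16) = (b - 4)*(b + 1)*(b + 4)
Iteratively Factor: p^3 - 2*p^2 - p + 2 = (p - 2)*(p^2 - 1) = (p - 2)*(p + 1)*(p - 1)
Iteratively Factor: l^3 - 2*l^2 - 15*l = (l + 3)*(l^2 - 5*l) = (l - 5)*(l + 3)*(l)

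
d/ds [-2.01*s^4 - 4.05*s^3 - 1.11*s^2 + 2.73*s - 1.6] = -8.04*s^3 - 12.15*s^2 - 2.22*s + 2.73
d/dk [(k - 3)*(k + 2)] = 2*k - 1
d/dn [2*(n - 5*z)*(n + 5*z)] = 4*n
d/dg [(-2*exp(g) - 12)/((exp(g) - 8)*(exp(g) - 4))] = 2*(exp(2*g) + 12*exp(g) - 104)*exp(g)/(exp(4*g) - 24*exp(3*g) + 208*exp(2*g) - 768*exp(g) + 1024)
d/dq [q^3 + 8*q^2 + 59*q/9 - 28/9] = 3*q^2 + 16*q + 59/9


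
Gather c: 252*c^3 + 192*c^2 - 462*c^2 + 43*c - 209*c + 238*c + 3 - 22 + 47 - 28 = 252*c^3 - 270*c^2 + 72*c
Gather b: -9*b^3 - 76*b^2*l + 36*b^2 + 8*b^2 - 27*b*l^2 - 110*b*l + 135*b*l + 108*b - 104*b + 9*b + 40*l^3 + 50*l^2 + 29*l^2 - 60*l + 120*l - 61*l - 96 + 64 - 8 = -9*b^3 + b^2*(44 - 76*l) + b*(-27*l^2 + 25*l + 13) + 40*l^3 + 79*l^2 - l - 40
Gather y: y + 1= y + 1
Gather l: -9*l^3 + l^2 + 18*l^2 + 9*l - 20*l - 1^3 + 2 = -9*l^3 + 19*l^2 - 11*l + 1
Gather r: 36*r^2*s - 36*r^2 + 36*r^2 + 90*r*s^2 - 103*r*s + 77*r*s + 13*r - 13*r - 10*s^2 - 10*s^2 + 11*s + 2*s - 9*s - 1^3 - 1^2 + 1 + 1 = 36*r^2*s + r*(90*s^2 - 26*s) - 20*s^2 + 4*s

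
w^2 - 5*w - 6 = (w - 6)*(w + 1)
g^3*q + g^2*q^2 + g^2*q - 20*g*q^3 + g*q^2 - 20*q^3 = (g - 4*q)*(g + 5*q)*(g*q + q)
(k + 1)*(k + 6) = k^2 + 7*k + 6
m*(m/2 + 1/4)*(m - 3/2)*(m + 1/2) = m^4/2 - m^3/4 - 5*m^2/8 - 3*m/16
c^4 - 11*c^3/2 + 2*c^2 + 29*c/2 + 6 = (c - 4)*(c - 3)*(c + 1/2)*(c + 1)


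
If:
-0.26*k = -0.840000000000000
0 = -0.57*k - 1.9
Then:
No Solution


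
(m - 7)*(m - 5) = m^2 - 12*m + 35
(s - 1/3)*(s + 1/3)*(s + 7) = s^3 + 7*s^2 - s/9 - 7/9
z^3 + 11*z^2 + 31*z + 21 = (z + 1)*(z + 3)*(z + 7)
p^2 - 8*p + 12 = (p - 6)*(p - 2)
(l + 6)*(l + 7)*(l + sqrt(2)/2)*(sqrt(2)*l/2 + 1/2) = sqrt(2)*l^4/2 + l^3 + 13*sqrt(2)*l^3/2 + 13*l^2 + 85*sqrt(2)*l^2/4 + 13*sqrt(2)*l/4 + 42*l + 21*sqrt(2)/2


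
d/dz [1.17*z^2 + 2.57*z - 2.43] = 2.34*z + 2.57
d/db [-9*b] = -9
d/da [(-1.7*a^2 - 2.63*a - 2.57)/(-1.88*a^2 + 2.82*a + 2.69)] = (-9.7384*a^2 - 18.8092*a + 0.172699999999999)/(3.5344*a^4 - 10.6032*a^3 - 2.162*a^2 + 15.1716*a + 7.2361)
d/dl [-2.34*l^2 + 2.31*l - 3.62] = 2.31 - 4.68*l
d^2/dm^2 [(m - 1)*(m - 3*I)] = 2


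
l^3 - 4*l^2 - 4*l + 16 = (l - 4)*(l - 2)*(l + 2)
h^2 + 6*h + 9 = (h + 3)^2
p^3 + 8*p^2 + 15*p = p*(p + 3)*(p + 5)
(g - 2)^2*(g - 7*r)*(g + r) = g^4 - 6*g^3*r - 4*g^3 - 7*g^2*r^2 + 24*g^2*r + 4*g^2 + 28*g*r^2 - 24*g*r - 28*r^2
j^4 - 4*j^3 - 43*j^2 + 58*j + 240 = (j - 8)*(j - 3)*(j + 2)*(j + 5)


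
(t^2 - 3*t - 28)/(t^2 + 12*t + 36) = (t^2 - 3*t - 28)/(t^2 + 12*t + 36)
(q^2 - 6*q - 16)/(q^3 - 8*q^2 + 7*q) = (q^2 - 6*q - 16)/(q*(q^2 - 8*q + 7))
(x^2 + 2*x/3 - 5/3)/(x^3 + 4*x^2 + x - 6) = (x + 5/3)/(x^2 + 5*x + 6)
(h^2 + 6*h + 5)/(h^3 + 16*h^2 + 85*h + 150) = (h + 1)/(h^2 + 11*h + 30)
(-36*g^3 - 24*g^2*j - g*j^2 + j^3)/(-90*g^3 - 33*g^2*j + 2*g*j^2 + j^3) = (2*g + j)/(5*g + j)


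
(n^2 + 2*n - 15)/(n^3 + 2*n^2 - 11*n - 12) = (n + 5)/(n^2 + 5*n + 4)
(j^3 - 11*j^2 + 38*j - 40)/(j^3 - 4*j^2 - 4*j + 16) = (j - 5)/(j + 2)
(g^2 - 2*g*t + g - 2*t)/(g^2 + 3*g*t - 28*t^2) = (g^2 - 2*g*t + g - 2*t)/(g^2 + 3*g*t - 28*t^2)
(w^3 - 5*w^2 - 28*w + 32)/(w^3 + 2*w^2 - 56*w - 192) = (w - 1)/(w + 6)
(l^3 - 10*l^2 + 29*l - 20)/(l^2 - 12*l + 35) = (l^2 - 5*l + 4)/(l - 7)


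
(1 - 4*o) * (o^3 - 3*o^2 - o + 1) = -4*o^4 + 13*o^3 + o^2 - 5*o + 1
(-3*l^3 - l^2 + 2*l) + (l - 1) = -3*l^3 - l^2 + 3*l - 1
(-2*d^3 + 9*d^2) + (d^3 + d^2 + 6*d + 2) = -d^3 + 10*d^2 + 6*d + 2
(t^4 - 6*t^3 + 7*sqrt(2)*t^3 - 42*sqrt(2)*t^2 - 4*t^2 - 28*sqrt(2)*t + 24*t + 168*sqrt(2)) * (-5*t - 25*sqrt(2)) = -5*t^5 - 60*sqrt(2)*t^4 + 30*t^4 - 330*t^3 + 360*sqrt(2)*t^3 + 240*sqrt(2)*t^2 + 1980*t^2 - 1440*sqrt(2)*t + 1400*t - 8400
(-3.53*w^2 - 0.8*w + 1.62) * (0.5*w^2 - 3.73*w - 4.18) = -1.765*w^4 + 12.7669*w^3 + 18.5494*w^2 - 2.6986*w - 6.7716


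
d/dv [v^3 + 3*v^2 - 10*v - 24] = 3*v^2 + 6*v - 10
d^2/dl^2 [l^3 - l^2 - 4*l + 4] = 6*l - 2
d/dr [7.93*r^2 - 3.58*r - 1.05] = 15.86*r - 3.58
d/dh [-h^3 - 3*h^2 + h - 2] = -3*h^2 - 6*h + 1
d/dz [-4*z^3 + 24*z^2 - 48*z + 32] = -12*z^2 + 48*z - 48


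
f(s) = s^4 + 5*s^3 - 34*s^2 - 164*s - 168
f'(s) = 4*s^3 + 15*s^2 - 68*s - 164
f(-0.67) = -74.68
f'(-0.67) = -112.91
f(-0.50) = -95.06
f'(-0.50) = -126.75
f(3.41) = -789.12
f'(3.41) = -62.85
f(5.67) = -245.97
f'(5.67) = 661.81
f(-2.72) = -19.35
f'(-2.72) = 51.44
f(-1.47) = -11.60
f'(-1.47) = -44.33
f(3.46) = -792.05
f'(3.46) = -54.02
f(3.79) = -799.41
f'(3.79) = 11.50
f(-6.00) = -192.00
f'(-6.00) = -80.00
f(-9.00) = 1470.00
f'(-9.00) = -1253.00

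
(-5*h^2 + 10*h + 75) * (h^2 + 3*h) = -5*h^4 - 5*h^3 + 105*h^2 + 225*h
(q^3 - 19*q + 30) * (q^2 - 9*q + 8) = q^5 - 9*q^4 - 11*q^3 + 201*q^2 - 422*q + 240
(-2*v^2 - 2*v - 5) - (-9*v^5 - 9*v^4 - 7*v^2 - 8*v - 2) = 9*v^5 + 9*v^4 + 5*v^2 + 6*v - 3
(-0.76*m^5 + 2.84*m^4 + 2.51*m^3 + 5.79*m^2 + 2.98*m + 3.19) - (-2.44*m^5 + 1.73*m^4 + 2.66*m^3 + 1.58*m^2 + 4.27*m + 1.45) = 1.68*m^5 + 1.11*m^4 - 0.15*m^3 + 4.21*m^2 - 1.29*m + 1.74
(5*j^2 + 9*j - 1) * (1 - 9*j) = -45*j^3 - 76*j^2 + 18*j - 1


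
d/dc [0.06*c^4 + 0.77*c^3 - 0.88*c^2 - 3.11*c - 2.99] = 0.24*c^3 + 2.31*c^2 - 1.76*c - 3.11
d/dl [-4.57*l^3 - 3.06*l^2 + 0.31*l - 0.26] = -13.71*l^2 - 6.12*l + 0.31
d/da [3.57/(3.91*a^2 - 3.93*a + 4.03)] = (14.0301 - 27.9174*a)/(3.91*a^2 - 3.93*a + 4.03)^2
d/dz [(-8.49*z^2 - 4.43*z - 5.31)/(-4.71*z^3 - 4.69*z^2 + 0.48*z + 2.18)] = (-39.9879*z^4 - 41.7306*z^3 - 99.8822*z^2 - 86.8242*z - 7.1086)/(22.1841*z^6 + 44.1798*z^5 + 17.4745*z^4 - 25.038*z^3 - 20.218*z^2 + 2.0928*z + 4.7524)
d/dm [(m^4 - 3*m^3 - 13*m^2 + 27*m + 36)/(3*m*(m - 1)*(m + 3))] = (m^4 - 2*m^3 + m^2 - 24*m + 12)/(3*m^2*(m^2 - 2*m + 1))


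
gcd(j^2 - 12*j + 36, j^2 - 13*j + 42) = j - 6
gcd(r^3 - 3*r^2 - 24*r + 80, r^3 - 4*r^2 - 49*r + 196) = r - 4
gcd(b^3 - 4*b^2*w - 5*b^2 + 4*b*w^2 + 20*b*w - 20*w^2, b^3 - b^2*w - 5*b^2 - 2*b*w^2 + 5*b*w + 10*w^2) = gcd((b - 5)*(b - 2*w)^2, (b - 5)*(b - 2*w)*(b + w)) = -b^2 + 2*b*w + 5*b - 10*w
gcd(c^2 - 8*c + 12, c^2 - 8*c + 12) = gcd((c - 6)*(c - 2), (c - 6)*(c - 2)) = c^2 - 8*c + 12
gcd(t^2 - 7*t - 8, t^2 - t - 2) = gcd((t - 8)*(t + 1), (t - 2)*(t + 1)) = t + 1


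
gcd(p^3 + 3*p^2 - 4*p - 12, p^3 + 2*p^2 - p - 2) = p + 2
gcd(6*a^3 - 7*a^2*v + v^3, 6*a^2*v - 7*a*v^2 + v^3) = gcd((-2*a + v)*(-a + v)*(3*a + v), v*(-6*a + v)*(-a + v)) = -a + v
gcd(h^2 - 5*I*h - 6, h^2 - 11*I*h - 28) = 1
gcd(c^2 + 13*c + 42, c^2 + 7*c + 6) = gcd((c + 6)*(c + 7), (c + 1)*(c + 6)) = c + 6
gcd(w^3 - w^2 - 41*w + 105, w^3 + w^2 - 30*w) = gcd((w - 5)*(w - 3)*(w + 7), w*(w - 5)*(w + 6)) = w - 5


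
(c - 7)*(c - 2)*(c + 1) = c^3 - 8*c^2 + 5*c + 14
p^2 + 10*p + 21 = (p + 3)*(p + 7)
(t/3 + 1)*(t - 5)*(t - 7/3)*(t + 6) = t^4/3 + 5*t^3/9 - 109*t^2/9 - 9*t + 70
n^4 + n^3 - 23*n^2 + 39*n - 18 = (n - 3)*(n - 1)^2*(n + 6)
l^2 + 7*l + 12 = (l + 3)*(l + 4)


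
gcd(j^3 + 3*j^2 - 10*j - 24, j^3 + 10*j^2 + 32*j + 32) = j^2 + 6*j + 8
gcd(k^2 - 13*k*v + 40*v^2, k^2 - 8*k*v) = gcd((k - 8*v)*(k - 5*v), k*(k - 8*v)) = -k + 8*v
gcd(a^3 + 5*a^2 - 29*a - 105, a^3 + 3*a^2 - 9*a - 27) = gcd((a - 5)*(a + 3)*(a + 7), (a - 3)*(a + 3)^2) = a + 3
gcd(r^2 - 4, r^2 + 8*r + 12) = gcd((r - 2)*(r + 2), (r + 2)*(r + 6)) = r + 2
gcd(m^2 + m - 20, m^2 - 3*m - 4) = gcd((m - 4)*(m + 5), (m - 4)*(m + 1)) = m - 4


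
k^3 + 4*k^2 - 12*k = k*(k - 2)*(k + 6)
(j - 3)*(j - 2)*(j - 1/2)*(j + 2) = j^4 - 7*j^3/2 - 5*j^2/2 + 14*j - 6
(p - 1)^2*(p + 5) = p^3 + 3*p^2 - 9*p + 5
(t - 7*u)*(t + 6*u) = t^2 - t*u - 42*u^2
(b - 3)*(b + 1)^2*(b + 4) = b^4 + 3*b^3 - 9*b^2 - 23*b - 12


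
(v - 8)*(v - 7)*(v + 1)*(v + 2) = v^4 - 12*v^3 + 13*v^2 + 138*v + 112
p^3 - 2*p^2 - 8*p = p*(p - 4)*(p + 2)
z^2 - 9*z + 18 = (z - 6)*(z - 3)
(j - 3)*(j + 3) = j^2 - 9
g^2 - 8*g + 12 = (g - 6)*(g - 2)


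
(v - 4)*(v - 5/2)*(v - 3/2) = v^3 - 8*v^2 + 79*v/4 - 15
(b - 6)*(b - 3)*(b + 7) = b^3 - 2*b^2 - 45*b + 126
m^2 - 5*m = m*(m - 5)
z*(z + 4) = z^2 + 4*z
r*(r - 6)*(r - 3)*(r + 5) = r^4 - 4*r^3 - 27*r^2 + 90*r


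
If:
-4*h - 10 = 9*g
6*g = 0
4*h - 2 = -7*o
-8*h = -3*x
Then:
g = 0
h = -5/2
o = 12/7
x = -20/3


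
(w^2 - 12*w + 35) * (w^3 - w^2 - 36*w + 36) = w^5 - 13*w^4 + 11*w^3 + 433*w^2 - 1692*w + 1260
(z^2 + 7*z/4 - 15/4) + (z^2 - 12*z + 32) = 2*z^2 - 41*z/4 + 113/4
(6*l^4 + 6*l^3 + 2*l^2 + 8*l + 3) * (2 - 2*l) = -12*l^5 + 8*l^3 - 12*l^2 + 10*l + 6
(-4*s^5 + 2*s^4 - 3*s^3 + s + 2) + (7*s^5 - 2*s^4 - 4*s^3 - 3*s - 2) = 3*s^5 - 7*s^3 - 2*s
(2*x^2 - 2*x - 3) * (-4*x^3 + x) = -8*x^5 + 8*x^4 + 14*x^3 - 2*x^2 - 3*x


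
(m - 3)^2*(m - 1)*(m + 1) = m^4 - 6*m^3 + 8*m^2 + 6*m - 9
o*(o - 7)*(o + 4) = o^3 - 3*o^2 - 28*o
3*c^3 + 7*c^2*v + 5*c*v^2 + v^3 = (c + v)^2*(3*c + v)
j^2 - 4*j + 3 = (j - 3)*(j - 1)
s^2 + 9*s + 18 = (s + 3)*(s + 6)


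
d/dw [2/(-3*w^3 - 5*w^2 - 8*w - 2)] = 2*(9*w^2 + 10*w + 8)/(3*w^3 + 5*w^2 + 8*w + 2)^2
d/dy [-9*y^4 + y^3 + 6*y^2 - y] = -36*y^3 + 3*y^2 + 12*y - 1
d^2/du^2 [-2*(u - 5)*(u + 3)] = -4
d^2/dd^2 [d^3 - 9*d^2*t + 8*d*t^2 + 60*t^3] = 6*d - 18*t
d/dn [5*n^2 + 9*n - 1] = 10*n + 9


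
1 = 1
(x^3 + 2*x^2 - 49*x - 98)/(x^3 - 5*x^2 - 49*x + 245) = (x + 2)/(x - 5)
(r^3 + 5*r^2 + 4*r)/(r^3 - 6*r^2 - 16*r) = (r^2 + 5*r + 4)/(r^2 - 6*r - 16)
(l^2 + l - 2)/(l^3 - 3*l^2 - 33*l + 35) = (l + 2)/(l^2 - 2*l - 35)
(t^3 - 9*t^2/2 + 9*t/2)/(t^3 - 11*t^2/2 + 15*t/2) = (2*t - 3)/(2*t - 5)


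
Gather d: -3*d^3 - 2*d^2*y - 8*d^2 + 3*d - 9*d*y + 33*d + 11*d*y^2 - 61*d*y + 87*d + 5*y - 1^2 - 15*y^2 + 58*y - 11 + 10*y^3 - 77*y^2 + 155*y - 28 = -3*d^3 + d^2*(-2*y - 8) + d*(11*y^2 - 70*y + 123) + 10*y^3 - 92*y^2 + 218*y - 40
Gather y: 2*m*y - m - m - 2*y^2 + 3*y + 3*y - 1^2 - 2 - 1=-2*m - 2*y^2 + y*(2*m + 6) - 4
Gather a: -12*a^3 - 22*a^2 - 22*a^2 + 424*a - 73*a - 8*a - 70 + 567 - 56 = -12*a^3 - 44*a^2 + 343*a + 441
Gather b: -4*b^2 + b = -4*b^2 + b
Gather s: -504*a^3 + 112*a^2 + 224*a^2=-504*a^3 + 336*a^2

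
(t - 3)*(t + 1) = t^2 - 2*t - 3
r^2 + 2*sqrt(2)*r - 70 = (r - 5*sqrt(2))*(r + 7*sqrt(2))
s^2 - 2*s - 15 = (s - 5)*(s + 3)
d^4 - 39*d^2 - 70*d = d*(d - 7)*(d + 2)*(d + 5)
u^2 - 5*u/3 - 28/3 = (u - 4)*(u + 7/3)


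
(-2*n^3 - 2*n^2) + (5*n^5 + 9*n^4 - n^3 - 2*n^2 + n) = 5*n^5 + 9*n^4 - 3*n^3 - 4*n^2 + n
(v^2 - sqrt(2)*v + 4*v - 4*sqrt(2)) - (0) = v^2 - sqrt(2)*v + 4*v - 4*sqrt(2)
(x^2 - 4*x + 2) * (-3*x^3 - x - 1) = -3*x^5 + 12*x^4 - 7*x^3 + 3*x^2 + 2*x - 2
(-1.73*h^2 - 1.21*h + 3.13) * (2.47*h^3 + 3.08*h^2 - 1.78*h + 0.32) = -4.2731*h^5 - 8.3171*h^4 + 7.0837*h^3 + 11.2406*h^2 - 5.9586*h + 1.0016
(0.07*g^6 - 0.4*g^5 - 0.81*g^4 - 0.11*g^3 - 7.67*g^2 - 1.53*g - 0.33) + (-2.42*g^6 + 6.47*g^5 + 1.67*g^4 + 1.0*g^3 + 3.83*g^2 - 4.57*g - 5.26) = -2.35*g^6 + 6.07*g^5 + 0.86*g^4 + 0.89*g^3 - 3.84*g^2 - 6.1*g - 5.59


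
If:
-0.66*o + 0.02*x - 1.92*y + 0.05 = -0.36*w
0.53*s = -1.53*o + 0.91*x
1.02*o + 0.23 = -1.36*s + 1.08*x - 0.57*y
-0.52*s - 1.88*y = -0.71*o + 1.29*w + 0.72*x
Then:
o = 0.124007644424413 - 2.1653682291938*y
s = -3.13719132829548*y - 0.179635694389417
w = 1.66725988229385*y + 0.082687715758373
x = 0.103873382354901 - 5.46782944468475*y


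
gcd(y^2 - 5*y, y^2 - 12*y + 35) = y - 5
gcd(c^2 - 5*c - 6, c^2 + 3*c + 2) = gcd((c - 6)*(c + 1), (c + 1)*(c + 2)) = c + 1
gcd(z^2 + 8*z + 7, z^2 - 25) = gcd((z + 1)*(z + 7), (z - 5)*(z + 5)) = 1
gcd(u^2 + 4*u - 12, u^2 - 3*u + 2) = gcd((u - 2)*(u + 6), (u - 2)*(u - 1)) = u - 2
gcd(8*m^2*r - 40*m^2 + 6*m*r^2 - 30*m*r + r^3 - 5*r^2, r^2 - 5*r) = r - 5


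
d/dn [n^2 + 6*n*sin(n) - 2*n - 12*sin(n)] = 6*n*cos(n) + 2*n + 6*sin(n) - 12*cos(n) - 2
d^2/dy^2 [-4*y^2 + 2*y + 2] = -8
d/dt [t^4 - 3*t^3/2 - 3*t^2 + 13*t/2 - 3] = 4*t^3 - 9*t^2/2 - 6*t + 13/2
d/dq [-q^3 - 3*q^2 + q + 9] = -3*q^2 - 6*q + 1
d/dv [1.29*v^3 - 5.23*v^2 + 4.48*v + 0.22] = 3.87*v^2 - 10.46*v + 4.48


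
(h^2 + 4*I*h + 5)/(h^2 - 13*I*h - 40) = (h^2 + 4*I*h + 5)/(h^2 - 13*I*h - 40)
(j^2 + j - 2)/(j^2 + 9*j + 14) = (j - 1)/(j + 7)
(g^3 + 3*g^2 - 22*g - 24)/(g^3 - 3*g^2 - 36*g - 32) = (g^2 + 2*g - 24)/(g^2 - 4*g - 32)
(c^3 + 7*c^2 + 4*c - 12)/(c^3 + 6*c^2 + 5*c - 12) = (c^2 + 8*c + 12)/(c^2 + 7*c + 12)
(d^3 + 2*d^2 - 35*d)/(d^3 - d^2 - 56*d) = (d - 5)/(d - 8)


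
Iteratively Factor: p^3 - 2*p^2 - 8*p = (p - 4)*(p^2 + 2*p) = (p - 4)*(p + 2)*(p)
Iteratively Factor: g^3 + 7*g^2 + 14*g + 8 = (g + 4)*(g^2 + 3*g + 2) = (g + 2)*(g + 4)*(g + 1)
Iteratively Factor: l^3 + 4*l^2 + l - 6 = (l + 2)*(l^2 + 2*l - 3) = (l - 1)*(l + 2)*(l + 3)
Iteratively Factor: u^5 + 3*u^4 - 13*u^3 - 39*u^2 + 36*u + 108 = (u + 2)*(u^4 + u^3 - 15*u^2 - 9*u + 54) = (u - 2)*(u + 2)*(u^3 + 3*u^2 - 9*u - 27) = (u - 2)*(u + 2)*(u + 3)*(u^2 - 9) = (u - 2)*(u + 2)*(u + 3)^2*(u - 3)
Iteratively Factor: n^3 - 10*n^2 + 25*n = (n - 5)*(n^2 - 5*n) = n*(n - 5)*(n - 5)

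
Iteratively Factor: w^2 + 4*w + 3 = (w + 3)*(w + 1)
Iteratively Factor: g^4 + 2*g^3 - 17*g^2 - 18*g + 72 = (g + 3)*(g^3 - g^2 - 14*g + 24) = (g - 3)*(g + 3)*(g^2 + 2*g - 8) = (g - 3)*(g + 3)*(g + 4)*(g - 2)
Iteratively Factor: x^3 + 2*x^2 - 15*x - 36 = (x + 3)*(x^2 - x - 12) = (x + 3)^2*(x - 4)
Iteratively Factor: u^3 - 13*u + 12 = (u - 1)*(u^2 + u - 12) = (u - 3)*(u - 1)*(u + 4)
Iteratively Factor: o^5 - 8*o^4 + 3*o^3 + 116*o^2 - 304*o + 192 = (o + 4)*(o^4 - 12*o^3 + 51*o^2 - 88*o + 48) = (o - 4)*(o + 4)*(o^3 - 8*o^2 + 19*o - 12) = (o - 4)*(o - 3)*(o + 4)*(o^2 - 5*o + 4) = (o - 4)*(o - 3)*(o - 1)*(o + 4)*(o - 4)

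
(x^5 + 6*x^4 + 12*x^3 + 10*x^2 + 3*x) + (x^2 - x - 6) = x^5 + 6*x^4 + 12*x^3 + 11*x^2 + 2*x - 6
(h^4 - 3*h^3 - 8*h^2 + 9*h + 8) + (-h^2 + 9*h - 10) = h^4 - 3*h^3 - 9*h^2 + 18*h - 2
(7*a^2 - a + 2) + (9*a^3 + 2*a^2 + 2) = 9*a^3 + 9*a^2 - a + 4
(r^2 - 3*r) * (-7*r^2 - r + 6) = -7*r^4 + 20*r^3 + 9*r^2 - 18*r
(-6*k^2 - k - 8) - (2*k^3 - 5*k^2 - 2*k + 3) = -2*k^3 - k^2 + k - 11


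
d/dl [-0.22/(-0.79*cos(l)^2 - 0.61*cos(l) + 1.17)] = (0.3476*cos(l) + 0.1342)*sin(l)/(0.79*cos(l)^2 + 0.61*cos(l) - 1.17)^2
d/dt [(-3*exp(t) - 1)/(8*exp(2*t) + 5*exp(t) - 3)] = ((3*exp(t) + 1)*(16*exp(t) + 5) - 24*exp(2*t) - 15*exp(t) + 9)*exp(t)/(8*exp(2*t) + 5*exp(t) - 3)^2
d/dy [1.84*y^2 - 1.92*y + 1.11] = 3.68*y - 1.92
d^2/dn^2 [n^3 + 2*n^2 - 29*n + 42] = 6*n + 4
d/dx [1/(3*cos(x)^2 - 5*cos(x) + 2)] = (6*cos(x) - 5)*sin(x)/(3*cos(x)^2 - 5*cos(x) + 2)^2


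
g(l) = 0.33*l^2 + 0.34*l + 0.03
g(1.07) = 0.77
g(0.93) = 0.63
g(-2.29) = 0.98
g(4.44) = 8.05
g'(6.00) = 4.30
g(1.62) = 1.45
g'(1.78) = 1.51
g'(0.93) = 0.95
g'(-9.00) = -5.60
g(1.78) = 1.68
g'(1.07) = 1.05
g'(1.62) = 1.41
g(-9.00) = 23.70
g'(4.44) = 3.27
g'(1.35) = 1.23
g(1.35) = 1.09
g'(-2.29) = -1.17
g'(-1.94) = -0.94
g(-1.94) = 0.61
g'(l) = 0.66*l + 0.34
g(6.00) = 13.95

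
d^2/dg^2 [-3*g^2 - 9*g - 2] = -6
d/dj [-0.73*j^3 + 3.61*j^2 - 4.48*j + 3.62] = -2.19*j^2 + 7.22*j - 4.48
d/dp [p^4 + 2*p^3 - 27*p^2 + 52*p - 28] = 4*p^3 + 6*p^2 - 54*p + 52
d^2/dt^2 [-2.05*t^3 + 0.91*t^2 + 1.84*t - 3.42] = 1.82 - 12.3*t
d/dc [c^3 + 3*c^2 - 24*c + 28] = 3*c^2 + 6*c - 24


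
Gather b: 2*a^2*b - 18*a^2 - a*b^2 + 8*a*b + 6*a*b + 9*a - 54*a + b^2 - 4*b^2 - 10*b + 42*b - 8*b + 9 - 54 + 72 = -18*a^2 - 45*a + b^2*(-a - 3) + b*(2*a^2 + 14*a + 24) + 27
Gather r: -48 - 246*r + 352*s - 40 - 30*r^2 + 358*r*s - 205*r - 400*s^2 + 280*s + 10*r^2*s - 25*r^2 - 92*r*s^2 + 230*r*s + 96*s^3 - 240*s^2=r^2*(10*s - 55) + r*(-92*s^2 + 588*s - 451) + 96*s^3 - 640*s^2 + 632*s - 88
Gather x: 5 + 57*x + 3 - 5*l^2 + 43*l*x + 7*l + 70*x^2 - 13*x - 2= -5*l^2 + 7*l + 70*x^2 + x*(43*l + 44) + 6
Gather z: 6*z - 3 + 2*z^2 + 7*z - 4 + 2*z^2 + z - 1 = 4*z^2 + 14*z - 8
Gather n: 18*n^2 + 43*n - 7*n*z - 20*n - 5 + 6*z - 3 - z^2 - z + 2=18*n^2 + n*(23 - 7*z) - z^2 + 5*z - 6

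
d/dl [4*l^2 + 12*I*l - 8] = 8*l + 12*I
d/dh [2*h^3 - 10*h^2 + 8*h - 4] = 6*h^2 - 20*h + 8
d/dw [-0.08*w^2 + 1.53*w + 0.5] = 1.53 - 0.16*w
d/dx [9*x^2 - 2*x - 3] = 18*x - 2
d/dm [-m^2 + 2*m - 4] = 2 - 2*m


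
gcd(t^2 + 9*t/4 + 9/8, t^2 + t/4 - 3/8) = t + 3/4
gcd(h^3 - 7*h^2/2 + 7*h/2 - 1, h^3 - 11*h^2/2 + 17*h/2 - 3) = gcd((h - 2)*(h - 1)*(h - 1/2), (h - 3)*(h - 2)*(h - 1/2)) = h^2 - 5*h/2 + 1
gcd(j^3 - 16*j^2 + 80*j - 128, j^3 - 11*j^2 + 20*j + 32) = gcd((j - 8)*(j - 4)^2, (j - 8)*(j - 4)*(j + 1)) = j^2 - 12*j + 32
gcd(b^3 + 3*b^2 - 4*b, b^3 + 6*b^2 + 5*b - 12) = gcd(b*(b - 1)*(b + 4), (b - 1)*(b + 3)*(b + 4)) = b^2 + 3*b - 4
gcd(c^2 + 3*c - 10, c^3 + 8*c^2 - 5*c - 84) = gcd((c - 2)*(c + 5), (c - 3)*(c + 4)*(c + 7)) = 1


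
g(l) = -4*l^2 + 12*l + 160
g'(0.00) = 12.00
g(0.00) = 160.00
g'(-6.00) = 60.00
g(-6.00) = -56.00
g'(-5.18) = 53.44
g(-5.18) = -9.49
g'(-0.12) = 12.96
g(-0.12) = 158.50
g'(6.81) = -42.48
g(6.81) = 56.22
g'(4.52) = -24.16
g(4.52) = 132.52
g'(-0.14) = 13.12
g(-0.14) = 158.24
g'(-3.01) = 36.08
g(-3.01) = 87.64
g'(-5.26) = 54.08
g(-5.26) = -13.79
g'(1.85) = -2.80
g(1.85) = 168.51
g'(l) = 12 - 8*l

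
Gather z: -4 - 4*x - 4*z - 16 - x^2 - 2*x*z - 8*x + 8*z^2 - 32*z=-x^2 - 12*x + 8*z^2 + z*(-2*x - 36) - 20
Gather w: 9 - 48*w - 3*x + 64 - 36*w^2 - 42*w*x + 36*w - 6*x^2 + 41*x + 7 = -36*w^2 + w*(-42*x - 12) - 6*x^2 + 38*x + 80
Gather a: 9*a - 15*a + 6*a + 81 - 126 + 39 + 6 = 0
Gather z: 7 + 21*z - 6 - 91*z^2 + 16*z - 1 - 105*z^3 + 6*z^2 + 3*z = -105*z^3 - 85*z^2 + 40*z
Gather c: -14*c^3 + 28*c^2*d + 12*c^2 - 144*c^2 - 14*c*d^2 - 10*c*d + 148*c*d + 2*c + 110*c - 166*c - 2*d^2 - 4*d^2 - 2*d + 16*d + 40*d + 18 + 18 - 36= -14*c^3 + c^2*(28*d - 132) + c*(-14*d^2 + 138*d - 54) - 6*d^2 + 54*d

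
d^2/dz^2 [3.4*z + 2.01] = 0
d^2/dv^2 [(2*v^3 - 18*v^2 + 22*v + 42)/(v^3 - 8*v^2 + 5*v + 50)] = 4*(-v^4 + 8*v^3 - 198*v^2 + 340*v - 653)/(v^7 - 14*v^6 + 42*v^5 + 168*v^4 - 735*v^3 - 1050*v^2 + 3500*v + 5000)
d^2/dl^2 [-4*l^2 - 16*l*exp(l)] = -16*l*exp(l) - 32*exp(l) - 8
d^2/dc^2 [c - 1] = 0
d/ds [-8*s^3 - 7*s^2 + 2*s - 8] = -24*s^2 - 14*s + 2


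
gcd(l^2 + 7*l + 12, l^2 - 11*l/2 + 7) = 1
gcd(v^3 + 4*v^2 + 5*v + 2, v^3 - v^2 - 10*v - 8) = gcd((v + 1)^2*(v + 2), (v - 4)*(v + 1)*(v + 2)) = v^2 + 3*v + 2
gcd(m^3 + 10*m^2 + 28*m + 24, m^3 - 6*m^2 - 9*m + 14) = m + 2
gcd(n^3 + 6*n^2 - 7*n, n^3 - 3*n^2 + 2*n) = n^2 - n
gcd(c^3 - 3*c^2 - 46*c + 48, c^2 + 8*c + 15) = 1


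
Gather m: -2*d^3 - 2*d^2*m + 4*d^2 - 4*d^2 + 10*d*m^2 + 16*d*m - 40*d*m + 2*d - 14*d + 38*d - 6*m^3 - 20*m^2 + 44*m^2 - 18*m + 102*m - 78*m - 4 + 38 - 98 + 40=-2*d^3 + 26*d - 6*m^3 + m^2*(10*d + 24) + m*(-2*d^2 - 24*d + 6) - 24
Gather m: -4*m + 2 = 2 - 4*m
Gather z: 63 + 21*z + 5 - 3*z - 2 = 18*z + 66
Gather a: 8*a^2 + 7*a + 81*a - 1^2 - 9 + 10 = 8*a^2 + 88*a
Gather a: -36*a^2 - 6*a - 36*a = -36*a^2 - 42*a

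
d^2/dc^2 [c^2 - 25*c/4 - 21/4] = 2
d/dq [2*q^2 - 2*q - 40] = 4*q - 2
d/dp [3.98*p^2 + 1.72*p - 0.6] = 7.96*p + 1.72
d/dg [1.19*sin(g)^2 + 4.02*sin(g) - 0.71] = (2.38*sin(g) + 4.02)*cos(g)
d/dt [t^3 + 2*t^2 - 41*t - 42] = 3*t^2 + 4*t - 41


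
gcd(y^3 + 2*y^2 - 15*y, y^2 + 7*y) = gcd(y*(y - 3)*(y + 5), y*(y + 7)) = y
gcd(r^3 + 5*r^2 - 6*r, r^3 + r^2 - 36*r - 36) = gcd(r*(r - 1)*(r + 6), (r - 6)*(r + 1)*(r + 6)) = r + 6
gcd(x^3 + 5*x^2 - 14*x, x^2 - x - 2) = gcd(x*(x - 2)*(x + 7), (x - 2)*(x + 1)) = x - 2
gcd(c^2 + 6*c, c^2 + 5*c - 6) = c + 6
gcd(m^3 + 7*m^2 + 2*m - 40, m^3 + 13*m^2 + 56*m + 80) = m^2 + 9*m + 20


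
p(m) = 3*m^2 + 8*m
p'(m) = 6*m + 8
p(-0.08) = -0.62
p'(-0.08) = 7.52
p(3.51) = 65.04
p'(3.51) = 29.06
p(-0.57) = -3.59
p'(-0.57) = 4.58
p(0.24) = 2.09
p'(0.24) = 9.44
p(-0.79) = -4.45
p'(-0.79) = 3.26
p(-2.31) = -2.47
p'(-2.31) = -5.86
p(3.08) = 53.10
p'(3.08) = 26.48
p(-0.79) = -4.45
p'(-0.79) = 3.26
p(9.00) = 315.00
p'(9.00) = 62.00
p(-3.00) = 3.00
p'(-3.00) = -10.00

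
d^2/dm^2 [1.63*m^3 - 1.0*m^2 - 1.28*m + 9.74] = 9.78*m - 2.0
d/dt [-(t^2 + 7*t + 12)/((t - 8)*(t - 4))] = (19*t^2 - 40*t - 368)/(t^4 - 24*t^3 + 208*t^2 - 768*t + 1024)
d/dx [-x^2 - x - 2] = -2*x - 1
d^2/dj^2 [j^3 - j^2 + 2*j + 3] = 6*j - 2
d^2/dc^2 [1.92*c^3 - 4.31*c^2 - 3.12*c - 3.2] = 11.52*c - 8.62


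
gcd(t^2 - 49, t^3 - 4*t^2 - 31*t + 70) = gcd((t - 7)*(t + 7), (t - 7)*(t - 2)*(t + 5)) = t - 7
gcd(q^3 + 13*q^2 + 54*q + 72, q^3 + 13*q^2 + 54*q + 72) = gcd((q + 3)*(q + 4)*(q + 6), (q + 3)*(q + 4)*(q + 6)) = q^3 + 13*q^2 + 54*q + 72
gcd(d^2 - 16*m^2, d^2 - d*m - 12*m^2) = d - 4*m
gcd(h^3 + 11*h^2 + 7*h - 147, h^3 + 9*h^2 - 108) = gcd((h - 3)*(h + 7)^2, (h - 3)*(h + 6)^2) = h - 3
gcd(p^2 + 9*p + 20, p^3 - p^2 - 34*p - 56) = p + 4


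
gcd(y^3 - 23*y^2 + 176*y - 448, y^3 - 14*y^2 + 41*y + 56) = y^2 - 15*y + 56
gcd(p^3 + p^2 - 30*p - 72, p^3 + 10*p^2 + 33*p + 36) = p^2 + 7*p + 12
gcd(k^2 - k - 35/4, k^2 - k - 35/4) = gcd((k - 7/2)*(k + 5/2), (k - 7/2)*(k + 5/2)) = k^2 - k - 35/4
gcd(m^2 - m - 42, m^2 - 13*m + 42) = m - 7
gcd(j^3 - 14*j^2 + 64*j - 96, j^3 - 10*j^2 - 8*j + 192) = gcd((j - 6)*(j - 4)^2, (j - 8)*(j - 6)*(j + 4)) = j - 6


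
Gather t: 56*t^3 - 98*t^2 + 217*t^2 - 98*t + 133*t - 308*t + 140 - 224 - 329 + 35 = 56*t^3 + 119*t^2 - 273*t - 378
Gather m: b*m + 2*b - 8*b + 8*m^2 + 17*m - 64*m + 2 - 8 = -6*b + 8*m^2 + m*(b - 47) - 6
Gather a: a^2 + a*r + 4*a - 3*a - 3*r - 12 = a^2 + a*(r + 1) - 3*r - 12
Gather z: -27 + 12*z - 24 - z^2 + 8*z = -z^2 + 20*z - 51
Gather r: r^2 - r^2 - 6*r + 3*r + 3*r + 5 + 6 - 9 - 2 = 0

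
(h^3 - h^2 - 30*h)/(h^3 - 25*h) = (h - 6)/(h - 5)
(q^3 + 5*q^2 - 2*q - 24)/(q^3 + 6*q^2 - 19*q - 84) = (q^2 + 2*q - 8)/(q^2 + 3*q - 28)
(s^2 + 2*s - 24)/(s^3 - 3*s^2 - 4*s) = (s + 6)/(s*(s + 1))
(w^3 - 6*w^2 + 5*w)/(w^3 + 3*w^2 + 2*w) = (w^2 - 6*w + 5)/(w^2 + 3*w + 2)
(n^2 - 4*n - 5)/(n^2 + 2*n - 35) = (n + 1)/(n + 7)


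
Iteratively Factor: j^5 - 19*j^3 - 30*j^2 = (j - 5)*(j^4 + 5*j^3 + 6*j^2) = j*(j - 5)*(j^3 + 5*j^2 + 6*j) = j^2*(j - 5)*(j^2 + 5*j + 6) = j^2*(j - 5)*(j + 2)*(j + 3)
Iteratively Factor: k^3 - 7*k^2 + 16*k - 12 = (k - 2)*(k^2 - 5*k + 6) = (k - 2)^2*(k - 3)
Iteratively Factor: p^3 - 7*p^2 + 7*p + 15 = (p - 3)*(p^2 - 4*p - 5) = (p - 5)*(p - 3)*(p + 1)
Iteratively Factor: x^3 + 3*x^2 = (x + 3)*(x^2) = x*(x + 3)*(x)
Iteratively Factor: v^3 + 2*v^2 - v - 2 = (v + 2)*(v^2 - 1) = (v - 1)*(v + 2)*(v + 1)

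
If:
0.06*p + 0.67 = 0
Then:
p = -11.17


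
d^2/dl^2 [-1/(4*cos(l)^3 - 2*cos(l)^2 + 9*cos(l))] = ((-12*cos(l) + 4*cos(2*l) - 9*cos(3*l))*(4*cos(l)^2 - 2*cos(l) + 9)*cos(l) - 2*(12*cos(l)^2 - 4*cos(l) + 9)^2*sin(l)^2)/((4*cos(l)^2 - 2*cos(l) + 9)^3*cos(l)^3)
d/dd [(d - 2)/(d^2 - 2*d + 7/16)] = 16*(16*d^2 - 32*d - 32*(d - 2)*(d - 1) + 7)/(16*d^2 - 32*d + 7)^2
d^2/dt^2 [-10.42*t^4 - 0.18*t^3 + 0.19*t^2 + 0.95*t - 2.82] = -125.04*t^2 - 1.08*t + 0.38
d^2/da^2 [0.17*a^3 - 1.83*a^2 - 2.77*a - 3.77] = 1.02*a - 3.66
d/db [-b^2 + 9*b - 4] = 9 - 2*b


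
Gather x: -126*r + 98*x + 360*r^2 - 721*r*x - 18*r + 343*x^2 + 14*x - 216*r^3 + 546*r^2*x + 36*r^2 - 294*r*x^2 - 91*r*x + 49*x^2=-216*r^3 + 396*r^2 - 144*r + x^2*(392 - 294*r) + x*(546*r^2 - 812*r + 112)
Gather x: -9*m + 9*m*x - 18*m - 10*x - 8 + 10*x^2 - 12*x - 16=-27*m + 10*x^2 + x*(9*m - 22) - 24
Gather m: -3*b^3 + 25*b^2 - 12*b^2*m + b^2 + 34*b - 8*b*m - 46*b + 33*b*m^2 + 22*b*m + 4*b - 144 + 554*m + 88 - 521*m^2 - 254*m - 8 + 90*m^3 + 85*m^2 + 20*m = -3*b^3 + 26*b^2 - 8*b + 90*m^3 + m^2*(33*b - 436) + m*(-12*b^2 + 14*b + 320) - 64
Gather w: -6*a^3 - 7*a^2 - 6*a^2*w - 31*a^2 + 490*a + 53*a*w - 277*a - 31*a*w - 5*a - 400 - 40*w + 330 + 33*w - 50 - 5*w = -6*a^3 - 38*a^2 + 208*a + w*(-6*a^2 + 22*a - 12) - 120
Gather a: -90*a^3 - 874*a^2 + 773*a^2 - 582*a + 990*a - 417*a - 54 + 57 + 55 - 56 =-90*a^3 - 101*a^2 - 9*a + 2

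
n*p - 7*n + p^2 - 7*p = (n + p)*(p - 7)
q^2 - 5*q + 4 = (q - 4)*(q - 1)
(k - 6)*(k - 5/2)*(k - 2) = k^3 - 21*k^2/2 + 32*k - 30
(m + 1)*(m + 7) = m^2 + 8*m + 7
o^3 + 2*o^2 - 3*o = o*(o - 1)*(o + 3)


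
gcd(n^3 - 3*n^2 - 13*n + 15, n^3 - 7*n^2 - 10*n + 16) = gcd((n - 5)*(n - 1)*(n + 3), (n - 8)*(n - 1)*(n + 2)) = n - 1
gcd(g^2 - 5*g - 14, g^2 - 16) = 1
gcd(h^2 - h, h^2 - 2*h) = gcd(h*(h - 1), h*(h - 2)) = h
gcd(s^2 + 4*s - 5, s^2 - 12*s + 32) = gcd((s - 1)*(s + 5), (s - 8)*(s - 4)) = 1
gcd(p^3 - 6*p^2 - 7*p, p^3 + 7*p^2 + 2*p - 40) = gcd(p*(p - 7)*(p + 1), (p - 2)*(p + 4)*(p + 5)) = 1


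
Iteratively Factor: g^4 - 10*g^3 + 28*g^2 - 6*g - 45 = (g + 1)*(g^3 - 11*g^2 + 39*g - 45) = (g - 3)*(g + 1)*(g^2 - 8*g + 15) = (g - 3)^2*(g + 1)*(g - 5)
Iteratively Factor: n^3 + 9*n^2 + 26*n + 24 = (n + 4)*(n^2 + 5*n + 6) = (n + 2)*(n + 4)*(n + 3)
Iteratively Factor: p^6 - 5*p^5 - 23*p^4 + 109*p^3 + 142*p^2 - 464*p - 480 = (p - 4)*(p^5 - p^4 - 27*p^3 + p^2 + 146*p + 120) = (p - 4)*(p + 1)*(p^4 - 2*p^3 - 25*p^2 + 26*p + 120) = (p - 5)*(p - 4)*(p + 1)*(p^3 + 3*p^2 - 10*p - 24) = (p - 5)*(p - 4)*(p + 1)*(p + 4)*(p^2 - p - 6) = (p - 5)*(p - 4)*(p + 1)*(p + 2)*(p + 4)*(p - 3)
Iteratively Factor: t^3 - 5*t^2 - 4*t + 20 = (t - 2)*(t^2 - 3*t - 10) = (t - 2)*(t + 2)*(t - 5)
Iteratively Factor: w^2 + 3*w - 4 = (w - 1)*(w + 4)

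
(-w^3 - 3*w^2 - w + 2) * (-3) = 3*w^3 + 9*w^2 + 3*w - 6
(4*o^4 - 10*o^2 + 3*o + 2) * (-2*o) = -8*o^5 + 20*o^3 - 6*o^2 - 4*o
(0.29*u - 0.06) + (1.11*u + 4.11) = 1.4*u + 4.05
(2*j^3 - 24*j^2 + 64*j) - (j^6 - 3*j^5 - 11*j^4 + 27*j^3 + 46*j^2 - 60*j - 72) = -j^6 + 3*j^5 + 11*j^4 - 25*j^3 - 70*j^2 + 124*j + 72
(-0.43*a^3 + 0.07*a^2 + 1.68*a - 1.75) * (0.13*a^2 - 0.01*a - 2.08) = -0.0559*a^5 + 0.0134*a^4 + 1.1121*a^3 - 0.3899*a^2 - 3.4769*a + 3.64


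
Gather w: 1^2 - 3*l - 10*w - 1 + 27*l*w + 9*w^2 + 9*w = -3*l + 9*w^2 + w*(27*l - 1)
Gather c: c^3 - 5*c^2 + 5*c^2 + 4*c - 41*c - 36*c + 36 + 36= c^3 - 73*c + 72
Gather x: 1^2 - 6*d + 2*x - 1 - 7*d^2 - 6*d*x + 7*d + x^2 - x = -7*d^2 + d + x^2 + x*(1 - 6*d)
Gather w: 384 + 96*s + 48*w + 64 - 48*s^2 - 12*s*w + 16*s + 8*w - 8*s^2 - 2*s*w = -56*s^2 + 112*s + w*(56 - 14*s) + 448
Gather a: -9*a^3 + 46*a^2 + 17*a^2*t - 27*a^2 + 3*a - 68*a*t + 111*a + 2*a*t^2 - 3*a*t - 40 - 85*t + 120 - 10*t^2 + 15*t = -9*a^3 + a^2*(17*t + 19) + a*(2*t^2 - 71*t + 114) - 10*t^2 - 70*t + 80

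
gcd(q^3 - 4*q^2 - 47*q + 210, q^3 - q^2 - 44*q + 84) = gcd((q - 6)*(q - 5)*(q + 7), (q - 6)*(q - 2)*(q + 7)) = q^2 + q - 42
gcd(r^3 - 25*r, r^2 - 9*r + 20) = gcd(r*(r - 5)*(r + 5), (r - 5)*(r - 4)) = r - 5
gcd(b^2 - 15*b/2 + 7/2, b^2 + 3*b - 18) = 1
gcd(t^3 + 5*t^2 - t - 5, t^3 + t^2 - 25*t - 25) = t^2 + 6*t + 5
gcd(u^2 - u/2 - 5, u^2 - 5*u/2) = u - 5/2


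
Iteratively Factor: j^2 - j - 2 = (j - 2)*(j + 1)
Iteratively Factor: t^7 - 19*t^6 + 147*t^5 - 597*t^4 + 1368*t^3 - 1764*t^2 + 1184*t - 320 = (t - 2)*(t^6 - 17*t^5 + 113*t^4 - 371*t^3 + 626*t^2 - 512*t + 160) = (t - 2)^2*(t^5 - 15*t^4 + 83*t^3 - 205*t^2 + 216*t - 80) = (t - 4)*(t - 2)^2*(t^4 - 11*t^3 + 39*t^2 - 49*t + 20) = (t - 4)*(t - 2)^2*(t - 1)*(t^3 - 10*t^2 + 29*t - 20) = (t - 5)*(t - 4)*(t - 2)^2*(t - 1)*(t^2 - 5*t + 4) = (t - 5)*(t - 4)^2*(t - 2)^2*(t - 1)*(t - 1)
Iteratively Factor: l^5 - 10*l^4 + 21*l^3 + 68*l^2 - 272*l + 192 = (l - 1)*(l^4 - 9*l^3 + 12*l^2 + 80*l - 192) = (l - 4)*(l - 1)*(l^3 - 5*l^2 - 8*l + 48) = (l - 4)^2*(l - 1)*(l^2 - l - 12) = (l - 4)^3*(l - 1)*(l + 3)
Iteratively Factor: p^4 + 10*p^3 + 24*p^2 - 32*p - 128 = (p - 2)*(p^3 + 12*p^2 + 48*p + 64) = (p - 2)*(p + 4)*(p^2 + 8*p + 16) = (p - 2)*(p + 4)^2*(p + 4)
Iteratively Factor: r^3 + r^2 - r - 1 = (r - 1)*(r^2 + 2*r + 1) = (r - 1)*(r + 1)*(r + 1)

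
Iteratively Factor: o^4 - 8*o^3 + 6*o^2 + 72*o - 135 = (o - 5)*(o^3 - 3*o^2 - 9*o + 27) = (o - 5)*(o - 3)*(o^2 - 9) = (o - 5)*(o - 3)^2*(o + 3)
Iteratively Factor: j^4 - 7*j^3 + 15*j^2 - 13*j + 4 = (j - 1)*(j^3 - 6*j^2 + 9*j - 4) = (j - 4)*(j - 1)*(j^2 - 2*j + 1) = (j - 4)*(j - 1)^2*(j - 1)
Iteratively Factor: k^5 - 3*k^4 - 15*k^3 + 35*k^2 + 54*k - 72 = (k - 3)*(k^4 - 15*k^2 - 10*k + 24) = (k - 3)*(k - 1)*(k^3 + k^2 - 14*k - 24) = (k - 4)*(k - 3)*(k - 1)*(k^2 + 5*k + 6) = (k - 4)*(k - 3)*(k - 1)*(k + 2)*(k + 3)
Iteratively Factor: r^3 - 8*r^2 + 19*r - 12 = (r - 3)*(r^2 - 5*r + 4) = (r - 3)*(r - 1)*(r - 4)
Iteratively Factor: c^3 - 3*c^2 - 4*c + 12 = (c - 2)*(c^2 - c - 6) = (c - 3)*(c - 2)*(c + 2)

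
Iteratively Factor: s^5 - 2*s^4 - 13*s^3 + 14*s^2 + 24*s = (s + 3)*(s^4 - 5*s^3 + 2*s^2 + 8*s) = (s - 4)*(s + 3)*(s^3 - s^2 - 2*s) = (s - 4)*(s - 2)*(s + 3)*(s^2 + s) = (s - 4)*(s - 2)*(s + 1)*(s + 3)*(s)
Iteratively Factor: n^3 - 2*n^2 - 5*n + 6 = (n + 2)*(n^2 - 4*n + 3) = (n - 3)*(n + 2)*(n - 1)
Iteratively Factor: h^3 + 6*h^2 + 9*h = (h)*(h^2 + 6*h + 9) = h*(h + 3)*(h + 3)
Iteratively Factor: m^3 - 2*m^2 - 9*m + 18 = (m - 3)*(m^2 + m - 6) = (m - 3)*(m + 3)*(m - 2)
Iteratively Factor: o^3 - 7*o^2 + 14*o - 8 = (o - 1)*(o^2 - 6*o + 8) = (o - 2)*(o - 1)*(o - 4)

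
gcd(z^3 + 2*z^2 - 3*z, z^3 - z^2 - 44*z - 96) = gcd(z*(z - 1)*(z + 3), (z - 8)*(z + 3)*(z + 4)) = z + 3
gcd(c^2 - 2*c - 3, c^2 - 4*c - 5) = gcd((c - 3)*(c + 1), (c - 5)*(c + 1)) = c + 1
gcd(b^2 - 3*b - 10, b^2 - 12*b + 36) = 1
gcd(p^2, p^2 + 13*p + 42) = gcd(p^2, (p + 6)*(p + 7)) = 1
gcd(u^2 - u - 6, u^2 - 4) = u + 2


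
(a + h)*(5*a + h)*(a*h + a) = 5*a^3*h + 5*a^3 + 6*a^2*h^2 + 6*a^2*h + a*h^3 + a*h^2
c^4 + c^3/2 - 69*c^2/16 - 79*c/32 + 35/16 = (c - 2)*(c - 1/2)*(c + 5/4)*(c + 7/4)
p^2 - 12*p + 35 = (p - 7)*(p - 5)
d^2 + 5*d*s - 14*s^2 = (d - 2*s)*(d + 7*s)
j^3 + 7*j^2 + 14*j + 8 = (j + 1)*(j + 2)*(j + 4)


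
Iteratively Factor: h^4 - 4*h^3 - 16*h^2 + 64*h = (h - 4)*(h^3 - 16*h) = (h - 4)^2*(h^2 + 4*h) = (h - 4)^2*(h + 4)*(h)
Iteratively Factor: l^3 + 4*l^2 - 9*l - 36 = (l + 4)*(l^2 - 9) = (l - 3)*(l + 4)*(l + 3)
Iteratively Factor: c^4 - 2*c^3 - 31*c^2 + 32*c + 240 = (c + 3)*(c^3 - 5*c^2 - 16*c + 80) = (c - 4)*(c + 3)*(c^2 - c - 20) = (c - 4)*(c + 3)*(c + 4)*(c - 5)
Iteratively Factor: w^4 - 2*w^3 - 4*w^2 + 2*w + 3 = (w + 1)*(w^3 - 3*w^2 - w + 3) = (w - 1)*(w + 1)*(w^2 - 2*w - 3) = (w - 1)*(w + 1)^2*(w - 3)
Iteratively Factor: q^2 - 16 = (q + 4)*(q - 4)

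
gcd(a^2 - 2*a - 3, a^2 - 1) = a + 1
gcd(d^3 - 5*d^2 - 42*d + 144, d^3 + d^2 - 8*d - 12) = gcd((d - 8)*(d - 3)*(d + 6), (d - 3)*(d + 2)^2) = d - 3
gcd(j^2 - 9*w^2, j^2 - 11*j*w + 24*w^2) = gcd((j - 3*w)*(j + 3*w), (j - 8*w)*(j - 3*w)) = -j + 3*w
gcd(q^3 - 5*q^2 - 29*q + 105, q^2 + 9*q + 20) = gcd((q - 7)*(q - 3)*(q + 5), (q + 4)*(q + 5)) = q + 5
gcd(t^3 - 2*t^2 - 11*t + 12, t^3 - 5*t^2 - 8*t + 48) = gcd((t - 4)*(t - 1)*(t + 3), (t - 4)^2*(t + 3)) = t^2 - t - 12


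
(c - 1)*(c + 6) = c^2 + 5*c - 6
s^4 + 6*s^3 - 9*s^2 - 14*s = s*(s - 2)*(s + 1)*(s + 7)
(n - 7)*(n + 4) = n^2 - 3*n - 28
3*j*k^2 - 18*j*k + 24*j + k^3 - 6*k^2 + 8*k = (3*j + k)*(k - 4)*(k - 2)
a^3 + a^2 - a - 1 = (a - 1)*(a + 1)^2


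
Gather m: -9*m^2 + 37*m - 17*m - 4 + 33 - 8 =-9*m^2 + 20*m + 21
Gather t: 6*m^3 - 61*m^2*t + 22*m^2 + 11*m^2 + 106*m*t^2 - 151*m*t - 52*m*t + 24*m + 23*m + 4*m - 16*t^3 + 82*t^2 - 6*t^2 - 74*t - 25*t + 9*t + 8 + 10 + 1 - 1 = 6*m^3 + 33*m^2 + 51*m - 16*t^3 + t^2*(106*m + 76) + t*(-61*m^2 - 203*m - 90) + 18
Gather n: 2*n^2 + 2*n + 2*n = 2*n^2 + 4*n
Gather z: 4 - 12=-8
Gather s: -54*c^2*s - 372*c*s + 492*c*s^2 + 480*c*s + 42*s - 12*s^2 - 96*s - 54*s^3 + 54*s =-54*s^3 + s^2*(492*c - 12) + s*(-54*c^2 + 108*c)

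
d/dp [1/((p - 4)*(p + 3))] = (1 - 2*p)/(p^4 - 2*p^3 - 23*p^2 + 24*p + 144)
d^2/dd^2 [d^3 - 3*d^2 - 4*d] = 6*d - 6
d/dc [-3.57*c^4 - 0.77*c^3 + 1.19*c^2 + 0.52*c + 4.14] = -14.28*c^3 - 2.31*c^2 + 2.38*c + 0.52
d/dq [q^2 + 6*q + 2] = 2*q + 6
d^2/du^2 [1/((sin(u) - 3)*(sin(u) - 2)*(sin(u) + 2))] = (-9*sin(u)^6 + 33*sin(u)^5 - 16*sin(u)^4 + 24*sin(u)^3 - 130*sin(u)^2 - 48*sin(u) + 104)/((sin(u) - 3)^3*(sin(u) - 2)^3*(sin(u) + 2)^3)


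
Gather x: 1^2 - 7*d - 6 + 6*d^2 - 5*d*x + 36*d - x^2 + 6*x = 6*d^2 + 29*d - x^2 + x*(6 - 5*d) - 5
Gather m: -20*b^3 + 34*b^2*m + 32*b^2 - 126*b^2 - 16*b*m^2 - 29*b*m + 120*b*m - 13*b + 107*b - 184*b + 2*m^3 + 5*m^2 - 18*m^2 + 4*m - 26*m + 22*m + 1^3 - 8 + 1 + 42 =-20*b^3 - 94*b^2 - 90*b + 2*m^3 + m^2*(-16*b - 13) + m*(34*b^2 + 91*b) + 36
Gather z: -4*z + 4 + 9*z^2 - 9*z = 9*z^2 - 13*z + 4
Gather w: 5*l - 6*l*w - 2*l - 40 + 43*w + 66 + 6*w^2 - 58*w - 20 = 3*l + 6*w^2 + w*(-6*l - 15) + 6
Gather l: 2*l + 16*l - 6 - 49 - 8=18*l - 63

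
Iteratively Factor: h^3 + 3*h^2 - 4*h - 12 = (h + 2)*(h^2 + h - 6) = (h - 2)*(h + 2)*(h + 3)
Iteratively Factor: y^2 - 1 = (y + 1)*(y - 1)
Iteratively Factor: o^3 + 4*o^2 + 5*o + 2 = (o + 1)*(o^2 + 3*o + 2) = (o + 1)^2*(o + 2)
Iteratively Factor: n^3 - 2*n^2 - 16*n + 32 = (n + 4)*(n^2 - 6*n + 8) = (n - 4)*(n + 4)*(n - 2)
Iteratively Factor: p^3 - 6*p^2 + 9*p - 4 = (p - 1)*(p^2 - 5*p + 4) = (p - 1)^2*(p - 4)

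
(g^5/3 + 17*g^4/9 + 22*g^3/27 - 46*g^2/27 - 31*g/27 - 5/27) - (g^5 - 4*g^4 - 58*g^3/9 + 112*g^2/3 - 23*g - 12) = -2*g^5/3 + 53*g^4/9 + 196*g^3/27 - 1054*g^2/27 + 590*g/27 + 319/27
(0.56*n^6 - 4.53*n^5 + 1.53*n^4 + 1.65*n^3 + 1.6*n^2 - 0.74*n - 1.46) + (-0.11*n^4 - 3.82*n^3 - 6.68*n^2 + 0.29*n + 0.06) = 0.56*n^6 - 4.53*n^5 + 1.42*n^4 - 2.17*n^3 - 5.08*n^2 - 0.45*n - 1.4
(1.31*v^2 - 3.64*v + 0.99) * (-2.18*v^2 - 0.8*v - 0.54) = -2.8558*v^4 + 6.8872*v^3 + 0.0463999999999998*v^2 + 1.1736*v - 0.5346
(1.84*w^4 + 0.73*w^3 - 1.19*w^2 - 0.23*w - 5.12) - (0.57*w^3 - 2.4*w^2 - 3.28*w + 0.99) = 1.84*w^4 + 0.16*w^3 + 1.21*w^2 + 3.05*w - 6.11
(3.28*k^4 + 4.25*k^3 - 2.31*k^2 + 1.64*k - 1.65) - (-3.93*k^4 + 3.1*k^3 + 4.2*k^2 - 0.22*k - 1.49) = 7.21*k^4 + 1.15*k^3 - 6.51*k^2 + 1.86*k - 0.16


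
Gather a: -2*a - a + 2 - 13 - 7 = -3*a - 18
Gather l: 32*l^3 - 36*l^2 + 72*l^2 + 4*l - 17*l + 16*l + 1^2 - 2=32*l^3 + 36*l^2 + 3*l - 1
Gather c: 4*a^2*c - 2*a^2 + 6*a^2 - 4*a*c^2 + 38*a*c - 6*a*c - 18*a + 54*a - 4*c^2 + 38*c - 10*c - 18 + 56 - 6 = 4*a^2 + 36*a + c^2*(-4*a - 4) + c*(4*a^2 + 32*a + 28) + 32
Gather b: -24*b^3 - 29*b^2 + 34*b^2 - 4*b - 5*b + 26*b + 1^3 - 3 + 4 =-24*b^3 + 5*b^2 + 17*b + 2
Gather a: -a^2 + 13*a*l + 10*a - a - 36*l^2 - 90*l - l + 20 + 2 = -a^2 + a*(13*l + 9) - 36*l^2 - 91*l + 22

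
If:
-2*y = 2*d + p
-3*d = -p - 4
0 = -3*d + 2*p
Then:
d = 8/3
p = 4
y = -14/3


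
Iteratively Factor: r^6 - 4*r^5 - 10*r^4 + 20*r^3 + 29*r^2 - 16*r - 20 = (r + 2)*(r^5 - 6*r^4 + 2*r^3 + 16*r^2 - 3*r - 10) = (r + 1)*(r + 2)*(r^4 - 7*r^3 + 9*r^2 + 7*r - 10) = (r - 5)*(r + 1)*(r + 2)*(r^3 - 2*r^2 - r + 2) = (r - 5)*(r - 1)*(r + 1)*(r + 2)*(r^2 - r - 2) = (r - 5)*(r - 2)*(r - 1)*(r + 1)*(r + 2)*(r + 1)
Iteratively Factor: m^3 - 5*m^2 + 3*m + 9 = (m - 3)*(m^2 - 2*m - 3) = (m - 3)^2*(m + 1)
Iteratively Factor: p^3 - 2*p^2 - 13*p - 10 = (p + 2)*(p^2 - 4*p - 5) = (p - 5)*(p + 2)*(p + 1)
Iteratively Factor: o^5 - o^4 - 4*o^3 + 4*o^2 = (o - 2)*(o^4 + o^3 - 2*o^2) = (o - 2)*(o + 2)*(o^3 - o^2) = o*(o - 2)*(o + 2)*(o^2 - o) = o^2*(o - 2)*(o + 2)*(o - 1)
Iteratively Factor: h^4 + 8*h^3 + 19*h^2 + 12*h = (h + 4)*(h^3 + 4*h^2 + 3*h) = (h + 1)*(h + 4)*(h^2 + 3*h) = (h + 1)*(h + 3)*(h + 4)*(h)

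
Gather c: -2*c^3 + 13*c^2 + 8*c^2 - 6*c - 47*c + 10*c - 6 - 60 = -2*c^3 + 21*c^2 - 43*c - 66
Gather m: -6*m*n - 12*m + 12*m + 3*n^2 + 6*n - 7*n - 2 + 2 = -6*m*n + 3*n^2 - n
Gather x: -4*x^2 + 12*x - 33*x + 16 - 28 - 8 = -4*x^2 - 21*x - 20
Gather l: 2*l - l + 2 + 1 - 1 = l + 2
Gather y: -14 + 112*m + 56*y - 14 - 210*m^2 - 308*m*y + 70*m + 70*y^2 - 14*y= -210*m^2 + 182*m + 70*y^2 + y*(42 - 308*m) - 28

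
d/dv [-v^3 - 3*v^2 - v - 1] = -3*v^2 - 6*v - 1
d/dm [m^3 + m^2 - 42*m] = 3*m^2 + 2*m - 42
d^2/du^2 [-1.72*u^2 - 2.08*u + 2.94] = -3.44000000000000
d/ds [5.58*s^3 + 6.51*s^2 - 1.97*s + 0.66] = 16.74*s^2 + 13.02*s - 1.97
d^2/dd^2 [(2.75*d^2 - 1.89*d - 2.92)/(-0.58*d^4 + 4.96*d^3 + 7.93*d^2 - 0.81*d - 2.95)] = (-5.5506*d^8 + 55.096752*d^7 - 227.954172*d^6 - 9.6793319999997*d^5 + 1107.63762*d^4 + 1432.67118*d^3 + 917.262666*d^2 + 409.098714*d + 83.553604)/(0.195112*d^12 - 5.005632*d^11 + 34.803828*d^10 + 15.67166*d^9 - 486.856446*d^8 - 949.217868*d^7 - 170.063455*d^6 + 847.553559*d^5 + 484.953576*d^4 - 242.654169*d^3 - 201.22599*d^2 + 21.147075*d + 25.672375)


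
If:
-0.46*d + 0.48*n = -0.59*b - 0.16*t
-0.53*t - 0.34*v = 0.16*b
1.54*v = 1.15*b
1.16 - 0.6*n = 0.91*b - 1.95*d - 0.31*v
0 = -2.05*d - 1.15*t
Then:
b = -2.30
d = -1.01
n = 1.26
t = 1.79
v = -1.71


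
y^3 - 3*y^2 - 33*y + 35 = (y - 7)*(y - 1)*(y + 5)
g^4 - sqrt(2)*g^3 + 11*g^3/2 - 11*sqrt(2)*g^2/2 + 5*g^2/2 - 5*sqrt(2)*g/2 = g*(g + 1/2)*(g + 5)*(g - sqrt(2))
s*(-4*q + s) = -4*q*s + s^2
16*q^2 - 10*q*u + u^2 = (-8*q + u)*(-2*q + u)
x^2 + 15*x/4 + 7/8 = (x + 1/4)*(x + 7/2)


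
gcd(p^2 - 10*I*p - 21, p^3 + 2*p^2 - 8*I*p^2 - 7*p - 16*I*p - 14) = p - 7*I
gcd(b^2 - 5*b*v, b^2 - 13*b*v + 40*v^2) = -b + 5*v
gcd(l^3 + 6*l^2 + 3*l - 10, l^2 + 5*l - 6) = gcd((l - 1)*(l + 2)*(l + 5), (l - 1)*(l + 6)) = l - 1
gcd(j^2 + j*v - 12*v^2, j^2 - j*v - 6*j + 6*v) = 1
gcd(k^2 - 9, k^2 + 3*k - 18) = k - 3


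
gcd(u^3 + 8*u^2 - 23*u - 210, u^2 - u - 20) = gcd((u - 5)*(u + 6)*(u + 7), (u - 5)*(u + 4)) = u - 5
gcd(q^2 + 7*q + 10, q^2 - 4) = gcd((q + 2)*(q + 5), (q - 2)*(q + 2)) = q + 2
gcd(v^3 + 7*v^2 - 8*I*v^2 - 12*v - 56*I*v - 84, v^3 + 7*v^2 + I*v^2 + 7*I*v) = v + 7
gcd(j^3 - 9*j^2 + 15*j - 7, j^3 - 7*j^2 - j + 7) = j^2 - 8*j + 7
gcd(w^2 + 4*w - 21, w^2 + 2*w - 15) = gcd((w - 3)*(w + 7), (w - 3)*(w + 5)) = w - 3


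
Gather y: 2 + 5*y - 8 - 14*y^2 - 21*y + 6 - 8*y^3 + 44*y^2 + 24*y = -8*y^3 + 30*y^2 + 8*y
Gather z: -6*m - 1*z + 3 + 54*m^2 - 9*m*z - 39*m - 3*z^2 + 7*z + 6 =54*m^2 - 45*m - 3*z^2 + z*(6 - 9*m) + 9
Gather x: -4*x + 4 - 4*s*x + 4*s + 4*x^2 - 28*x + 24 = 4*s + 4*x^2 + x*(-4*s - 32) + 28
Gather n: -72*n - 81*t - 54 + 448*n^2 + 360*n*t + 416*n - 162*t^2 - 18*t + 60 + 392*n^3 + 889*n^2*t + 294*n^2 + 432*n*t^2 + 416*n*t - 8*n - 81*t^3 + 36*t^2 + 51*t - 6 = 392*n^3 + n^2*(889*t + 742) + n*(432*t^2 + 776*t + 336) - 81*t^3 - 126*t^2 - 48*t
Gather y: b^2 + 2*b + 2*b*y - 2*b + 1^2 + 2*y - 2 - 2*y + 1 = b^2 + 2*b*y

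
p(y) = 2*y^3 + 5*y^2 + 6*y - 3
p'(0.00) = 6.00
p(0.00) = -3.00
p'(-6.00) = 162.00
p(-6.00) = -291.00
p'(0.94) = 20.70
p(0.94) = 8.72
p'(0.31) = 9.68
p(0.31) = -0.60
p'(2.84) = 82.79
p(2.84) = 100.18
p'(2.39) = 64.17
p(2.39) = 67.20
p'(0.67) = 15.39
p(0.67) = 3.87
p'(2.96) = 88.17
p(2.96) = 110.44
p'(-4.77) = 94.82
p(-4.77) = -134.92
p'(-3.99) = 61.62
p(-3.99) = -74.38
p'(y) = 6*y^2 + 10*y + 6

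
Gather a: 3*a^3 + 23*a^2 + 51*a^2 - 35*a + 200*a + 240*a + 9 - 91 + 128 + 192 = 3*a^3 + 74*a^2 + 405*a + 238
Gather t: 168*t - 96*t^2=-96*t^2 + 168*t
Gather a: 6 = 6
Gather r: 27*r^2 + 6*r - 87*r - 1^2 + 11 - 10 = 27*r^2 - 81*r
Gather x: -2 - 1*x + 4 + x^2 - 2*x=x^2 - 3*x + 2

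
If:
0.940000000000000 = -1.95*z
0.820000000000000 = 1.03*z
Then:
No Solution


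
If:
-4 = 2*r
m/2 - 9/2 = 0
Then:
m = 9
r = -2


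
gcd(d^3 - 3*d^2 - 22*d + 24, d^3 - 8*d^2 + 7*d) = d - 1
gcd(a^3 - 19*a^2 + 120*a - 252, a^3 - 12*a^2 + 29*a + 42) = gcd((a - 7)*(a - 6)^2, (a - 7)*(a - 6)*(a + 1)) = a^2 - 13*a + 42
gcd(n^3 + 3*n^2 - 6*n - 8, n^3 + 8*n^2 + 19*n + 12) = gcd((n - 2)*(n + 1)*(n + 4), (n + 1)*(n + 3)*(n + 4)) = n^2 + 5*n + 4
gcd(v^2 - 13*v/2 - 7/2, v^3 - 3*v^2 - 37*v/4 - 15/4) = v + 1/2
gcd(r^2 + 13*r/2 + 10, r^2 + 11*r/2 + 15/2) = r + 5/2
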